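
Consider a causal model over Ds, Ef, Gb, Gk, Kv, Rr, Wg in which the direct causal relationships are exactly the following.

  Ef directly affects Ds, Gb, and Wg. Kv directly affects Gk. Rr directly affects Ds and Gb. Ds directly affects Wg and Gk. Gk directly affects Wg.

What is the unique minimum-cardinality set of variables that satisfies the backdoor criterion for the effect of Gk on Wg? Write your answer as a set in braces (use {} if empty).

{Ds}

Variables eligible for adjustment (non-descendants of Gk, excluding Gk and Wg): {Ds, Ef, Gb, Kv, Rr}.
Backdoor paths from Gk to Wg:
  P1: Gk <- Ds <- Ef -> Wg
  P2: Gk <- Ds <- Rr -> Gb <- Ef -> Wg
  P3: Gk <- Ds -> Wg
The empty set is not sufficient: P1 (Gk <- Ds <- Ef -> Wg) has no collider blocking it and no conditioned non-collider, so it is open.
Try {Ds}:
  P1: blocked at chain node Ds ∈ conditioning set.
  P2: blocked at chain node Ds ∈ conditioning set.
  P3: blocked at fork node Ds ∈ conditioning set.
{Ds} contains no descendant of Gk and blocks every backdoor path.
No other singleton works — e.g. {Kv} leaves P1 open — so {Ds} is the unique smallest valid adjustment set.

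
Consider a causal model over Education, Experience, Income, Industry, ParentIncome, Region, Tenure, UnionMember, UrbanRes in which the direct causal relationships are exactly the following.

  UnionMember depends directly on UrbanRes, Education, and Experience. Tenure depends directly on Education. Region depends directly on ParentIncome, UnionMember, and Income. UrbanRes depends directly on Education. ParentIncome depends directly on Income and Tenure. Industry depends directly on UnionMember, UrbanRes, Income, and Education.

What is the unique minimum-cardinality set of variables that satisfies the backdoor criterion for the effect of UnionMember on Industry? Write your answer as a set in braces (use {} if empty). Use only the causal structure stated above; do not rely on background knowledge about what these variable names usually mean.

Variables eligible for adjustment (non-descendants of UnionMember, excluding UnionMember and Industry): {Education, Experience, Income, ParentIncome, Tenure, UrbanRes}.
Backdoor paths from UnionMember to Industry:
  P1: UnionMember <- Education -> UrbanRes -> Industry
  P2: UnionMember <- Education -> Tenure -> ParentIncome <- Income -> Industry
  P3: UnionMember <- Education -> Tenure -> ParentIncome -> Region <- Income -> Industry
  P4: UnionMember <- Education -> Industry
  P5: UnionMember <- UrbanRes <- Education -> Tenure -> ParentIncome <- Income -> Industry
  P6: UnionMember <- UrbanRes <- Education -> Tenure -> ParentIncome -> Region <- Income -> Industry
  P7: UnionMember <- UrbanRes <- Education -> Industry
  P8: UnionMember <- UrbanRes -> Industry
The empty set is not sufficient: P1 (UnionMember <- Education -> UrbanRes -> Industry) has no collider blocking it and no conditioned non-collider, so it is open.
Try {Education, UrbanRes}:
  P1: blocked at fork node Education ∈ conditioning set.
  P2: blocked at fork node Education ∈ conditioning set.
  P3: blocked at fork node Education ∈ conditioning set.
  P4: blocked at fork node Education ∈ conditioning set.
  P5: blocked at chain node UrbanRes ∈ conditioning set.
  P6: blocked at chain node UrbanRes ∈ conditioning set.
  P7: blocked at chain node UrbanRes ∈ conditioning set.
  P8: blocked at fork node UrbanRes ∈ conditioning set.
{Education, UrbanRes} contains no descendant of UnionMember and blocks every backdoor path.
Every element of {Education, UrbanRes} is needed (dropping Education leaves P4 open; dropping UrbanRes leaves P8 open), so no proper subset is valid.
Among all size-2 subsets of the eligible variables, only {Education, UrbanRes} blocks every backdoor path, so it is the unique smallest valid adjustment set.

{Education, UrbanRes}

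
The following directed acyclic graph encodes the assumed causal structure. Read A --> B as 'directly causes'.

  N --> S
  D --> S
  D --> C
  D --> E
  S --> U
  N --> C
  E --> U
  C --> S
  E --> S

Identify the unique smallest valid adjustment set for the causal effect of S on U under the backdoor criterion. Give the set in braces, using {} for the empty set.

{E}

Variables eligible for adjustment (non-descendants of S, excluding S and U): {C, D, E, N}.
Backdoor paths from S to U:
  P1: S <- N -> C <- D -> E -> U
  P2: S <- D -> E -> U
  P3: S <- C <- D -> E -> U
  P4: S <- E -> U
The empty set is not sufficient: P2 (S <- D -> E -> U) has no collider blocking it and no conditioned non-collider, so it is open.
Try {E}:
  P1: blocked at collider C (neither it nor any descendant is in the conditioning set).
  P2: blocked at chain node E ∈ conditioning set.
  P3: blocked at chain node E ∈ conditioning set.
  P4: blocked at fork node E ∈ conditioning set.
{E} contains no descendant of S and blocks every backdoor path.
No other singleton works — e.g. {N} leaves P2 open — so {E} is the unique smallest valid adjustment set.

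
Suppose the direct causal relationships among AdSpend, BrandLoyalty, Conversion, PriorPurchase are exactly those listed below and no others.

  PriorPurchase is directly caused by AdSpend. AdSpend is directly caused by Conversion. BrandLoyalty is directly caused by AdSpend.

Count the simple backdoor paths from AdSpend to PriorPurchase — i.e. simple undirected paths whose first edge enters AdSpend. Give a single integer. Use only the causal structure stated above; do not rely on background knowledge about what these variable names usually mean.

A backdoor path from AdSpend to PriorPurchase is any simple undirected path whose first edge points into AdSpend (i.e. leaves AdSpend via a parent).
Parents of AdSpend: {Conversion}.
No simple path from any parent of AdSpend reaches PriorPurchase without revisiting AdSpend, so there are no backdoor paths.

0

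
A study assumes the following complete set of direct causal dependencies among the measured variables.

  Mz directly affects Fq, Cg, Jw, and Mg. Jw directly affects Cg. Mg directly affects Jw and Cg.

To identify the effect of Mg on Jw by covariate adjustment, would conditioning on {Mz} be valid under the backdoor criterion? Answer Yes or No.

Backdoor paths from Mg to Jw (paths whose first edge points into Mg):
  P1: Mg <- Mz -> Jw
  P2: Mg <- Mz -> Cg <- Jw
Condition 1 (no descendant of Mg in the set): holds — descendants of Mg are {Cg, Jw}; none are in {Mz}.
Condition 2 (every backdoor path blocked by {Mz}):
  P1: blocked at fork node Mz ∈ conditioning set.
  P2: blocked at fork node Mz ∈ conditioning set.
{Mz} satisfies the backdoor criterion.

Yes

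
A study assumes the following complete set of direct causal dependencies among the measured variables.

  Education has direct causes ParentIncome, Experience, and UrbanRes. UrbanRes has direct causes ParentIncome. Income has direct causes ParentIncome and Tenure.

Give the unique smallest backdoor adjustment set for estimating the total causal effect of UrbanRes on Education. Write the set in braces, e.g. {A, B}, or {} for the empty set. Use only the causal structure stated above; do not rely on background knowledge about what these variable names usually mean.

{ParentIncome}

Variables eligible for adjustment (non-descendants of UrbanRes, excluding UrbanRes and Education): {Experience, Income, ParentIncome, Tenure}.
Backdoor paths from UrbanRes to Education:
  P1: UrbanRes <- ParentIncome -> Education
The empty set is not sufficient: P1 (UrbanRes <- ParentIncome -> Education) has no collider blocking it and no conditioned non-collider, so it is open.
Try {ParentIncome}:
  P1: blocked at fork node ParentIncome ∈ conditioning set.
{ParentIncome} contains no descendant of UrbanRes and blocks every backdoor path.
No other singleton works — e.g. {Tenure} leaves P1 open — so {ParentIncome} is the unique smallest valid adjustment set.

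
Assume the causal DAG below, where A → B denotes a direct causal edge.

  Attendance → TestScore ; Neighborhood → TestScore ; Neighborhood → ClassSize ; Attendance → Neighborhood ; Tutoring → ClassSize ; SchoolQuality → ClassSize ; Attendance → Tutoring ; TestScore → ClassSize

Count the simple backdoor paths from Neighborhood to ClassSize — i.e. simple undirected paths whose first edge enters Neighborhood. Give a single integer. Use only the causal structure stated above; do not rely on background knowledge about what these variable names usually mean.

A backdoor path from Neighborhood to ClassSize is any simple undirected path whose first edge points into Neighborhood (i.e. leaves Neighborhood via a parent).
Parents of Neighborhood: {Attendance}.
Enumerating:
  P1: Neighborhood <- Attendance -> Tutoring -> ClassSize
  P2: Neighborhood <- Attendance -> TestScore -> ClassSize
That exhausts the simple backdoor paths. Count: 2.

2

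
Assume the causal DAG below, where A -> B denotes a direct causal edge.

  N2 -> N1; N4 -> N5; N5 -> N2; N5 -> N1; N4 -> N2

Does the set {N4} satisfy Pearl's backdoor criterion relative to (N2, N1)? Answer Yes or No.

Backdoor paths from N2 to N1 (paths whose first edge points into N2):
  P1: N2 <- N4 -> N5 -> N1
  P2: N2 <- N5 -> N1
Condition 1 (no descendant of N2 in the set): holds — descendants of N2 are {N1}; none are in {N4}.
Condition 2 (every backdoor path blocked by {N4}):
  P1: blocked at fork node N4 ∈ conditioning set.
  P2: open — no interior node is in the conditioning set.
{N4} does not satisfy the backdoor criterion.

No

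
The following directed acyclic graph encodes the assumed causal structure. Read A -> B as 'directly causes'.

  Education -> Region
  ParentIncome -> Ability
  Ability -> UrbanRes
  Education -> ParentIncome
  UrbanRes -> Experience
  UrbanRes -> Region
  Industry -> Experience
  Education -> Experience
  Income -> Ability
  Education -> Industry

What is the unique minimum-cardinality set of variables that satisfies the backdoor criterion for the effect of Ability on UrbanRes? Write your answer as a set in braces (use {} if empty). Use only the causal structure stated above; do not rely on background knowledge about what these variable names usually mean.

Variables eligible for adjustment (non-descendants of Ability, excluding Ability and UrbanRes): {Education, Income, Industry, ParentIncome}.
Backdoor paths from Ability to UrbanRes:
  P1: Ability <- ParentIncome <- Education -> Industry -> Experience <- UrbanRes
  P2: Ability <- ParentIncome <- Education -> Region <- UrbanRes
  P3: Ability <- ParentIncome <- Education -> Experience <- UrbanRes
Each backdoor path contains an unconditioned collider, so every path is already blocked with the empty conditioning set:
  P1: blocked at collider Experience (neither it nor any descendant is in the conditioning set).
  P2: blocked at collider Region (neither it nor any descendant is in the conditioning set).
  P3: blocked at collider Experience (neither it nor any descendant is in the conditioning set).
The empty set is therefore the unique smallest valid set.

{}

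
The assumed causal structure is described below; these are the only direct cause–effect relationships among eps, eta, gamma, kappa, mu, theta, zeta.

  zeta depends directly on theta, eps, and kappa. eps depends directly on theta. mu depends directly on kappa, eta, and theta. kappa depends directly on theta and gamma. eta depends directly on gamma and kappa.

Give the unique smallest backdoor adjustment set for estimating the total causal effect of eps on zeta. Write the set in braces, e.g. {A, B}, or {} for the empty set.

{theta}

Variables eligible for adjustment (non-descendants of eps, excluding eps and zeta): {eta, gamma, kappa, mu, theta}.
Backdoor paths from eps to zeta:
  P1: eps <- theta -> kappa -> zeta
  P2: eps <- theta -> zeta
  P3: eps <- theta -> mu <- kappa -> zeta
  P4: eps <- theta -> mu <- eta <- gamma -> kappa -> zeta
  P5: eps <- theta -> mu <- eta <- kappa -> zeta
The empty set is not sufficient: P1 (eps <- theta -> kappa -> zeta) has no collider blocking it and no conditioned non-collider, so it is open.
Try {theta}:
  P1: blocked at fork node theta ∈ conditioning set.
  P2: blocked at fork node theta ∈ conditioning set.
  P3: blocked at fork node theta ∈ conditioning set.
  P4: blocked at fork node theta ∈ conditioning set.
  P5: blocked at fork node theta ∈ conditioning set.
{theta} contains no descendant of eps and blocks every backdoor path.
No other singleton works — e.g. {gamma} leaves P1 open — so {theta} is the unique smallest valid adjustment set.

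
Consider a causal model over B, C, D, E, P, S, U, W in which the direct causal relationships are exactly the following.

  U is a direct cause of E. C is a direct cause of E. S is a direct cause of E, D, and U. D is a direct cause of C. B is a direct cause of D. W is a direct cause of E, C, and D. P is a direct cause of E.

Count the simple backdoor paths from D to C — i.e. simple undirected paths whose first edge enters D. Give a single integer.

6

A backdoor path from D to C is any simple undirected path whose first edge points into D (i.e. leaves D via a parent).
Parents of D: {B, S, W}.
Enumerating:
  P1: D <- W -> C
  P2: D <- W -> E <- C
  P3: D <- S -> U -> E <- W -> C
  P4: D <- S -> U -> E <- C
  P5: D <- S -> E <- W -> C
  P6: D <- S -> E <- C
That exhausts the simple backdoor paths. Count: 6.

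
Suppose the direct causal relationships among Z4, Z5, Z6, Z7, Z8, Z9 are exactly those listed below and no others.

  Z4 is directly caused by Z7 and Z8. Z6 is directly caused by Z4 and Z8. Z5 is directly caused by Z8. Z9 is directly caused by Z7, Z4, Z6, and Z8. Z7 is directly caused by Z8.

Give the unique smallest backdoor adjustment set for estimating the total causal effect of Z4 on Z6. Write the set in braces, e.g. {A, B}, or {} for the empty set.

Variables eligible for adjustment (non-descendants of Z4, excluding Z4 and Z6): {Z5, Z7, Z8}.
Backdoor paths from Z4 to Z6:
  P1: Z4 <- Z8 -> Z7 -> Z9 <- Z6
  P2: Z4 <- Z8 -> Z6
  P3: Z4 <- Z8 -> Z9 <- Z6
  P4: Z4 <- Z7 <- Z8 -> Z6
  P5: Z4 <- Z7 <- Z8 -> Z9 <- Z6
  P6: Z4 <- Z7 -> Z9 <- Z8 -> Z6
  P7: Z4 <- Z7 -> Z9 <- Z6
The empty set is not sufficient: P2 (Z4 <- Z8 -> Z6) has no collider blocking it and no conditioned non-collider, so it is open.
Try {Z8}:
  P1: blocked at fork node Z8 ∈ conditioning set.
  P2: blocked at fork node Z8 ∈ conditioning set.
  P3: blocked at fork node Z8 ∈ conditioning set.
  P4: blocked at fork node Z8 ∈ conditioning set.
  P5: blocked at fork node Z8 ∈ conditioning set.
  P6: blocked at collider Z9 (neither it nor any descendant is in the conditioning set).
  P7: blocked at collider Z9 (neither it nor any descendant is in the conditioning set).
{Z8} contains no descendant of Z4 and blocks every backdoor path.
No other singleton works — e.g. {Z5} leaves P2 open — so {Z8} is the unique smallest valid adjustment set.

{Z8}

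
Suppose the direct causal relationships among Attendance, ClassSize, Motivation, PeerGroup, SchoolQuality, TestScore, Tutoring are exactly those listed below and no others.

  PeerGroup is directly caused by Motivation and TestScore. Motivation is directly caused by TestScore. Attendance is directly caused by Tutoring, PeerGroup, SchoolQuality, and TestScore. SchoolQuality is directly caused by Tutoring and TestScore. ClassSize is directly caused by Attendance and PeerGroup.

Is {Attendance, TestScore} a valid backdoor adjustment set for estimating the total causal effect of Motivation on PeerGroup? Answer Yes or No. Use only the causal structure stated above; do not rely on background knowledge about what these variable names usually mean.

Backdoor paths from Motivation to PeerGroup (paths whose first edge points into Motivation):
  P1: Motivation <- TestScore -> SchoolQuality <- Tutoring -> Attendance <- PeerGroup
  P2: Motivation <- TestScore -> SchoolQuality <- Tutoring -> Attendance -> ClassSize <- PeerGroup
  P3: Motivation <- TestScore -> SchoolQuality -> Attendance <- PeerGroup
  P4: Motivation <- TestScore -> SchoolQuality -> Attendance -> ClassSize <- PeerGroup
  P5: Motivation <- TestScore -> PeerGroup
  P6: Motivation <- TestScore -> Attendance <- PeerGroup
  P7: Motivation <- TestScore -> Attendance -> ClassSize <- PeerGroup
Condition 1 (no descendant of Motivation in the set): FAILS — Attendance is a descendant of Motivation.
Condition 2 (every backdoor path blocked by {Attendance, TestScore}):
  P1: blocked at fork node TestScore ∈ conditioning set.
  P2: blocked at fork node TestScore ∈ conditioning set.
  P3: blocked at fork node TestScore ∈ conditioning set.
  P4: blocked at fork node TestScore ∈ conditioning set.
  P5: blocked at fork node TestScore ∈ conditioning set.
  P6: blocked at fork node TestScore ∈ conditioning set.
  P7: blocked at fork node TestScore ∈ conditioning set.
{Attendance, TestScore} does not satisfy the backdoor criterion.

No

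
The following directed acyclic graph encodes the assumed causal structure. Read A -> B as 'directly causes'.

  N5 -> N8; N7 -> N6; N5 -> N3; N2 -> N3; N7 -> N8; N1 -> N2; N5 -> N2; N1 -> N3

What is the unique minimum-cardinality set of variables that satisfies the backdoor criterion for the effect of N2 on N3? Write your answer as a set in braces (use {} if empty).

Variables eligible for adjustment (non-descendants of N2, excluding N2 and N3): {N1, N5, N6, N7, N8}.
Backdoor paths from N2 to N3:
  P1: N2 <- N5 -> N3
  P2: N2 <- N1 -> N3
The empty set is not sufficient: P1 (N2 <- N5 -> N3) has no collider blocking it and no conditioned non-collider, so it is open.
Try {N1, N5}:
  P1: blocked at fork node N5 ∈ conditioning set.
  P2: blocked at fork node N1 ∈ conditioning set.
{N1, N5} contains no descendant of N2 and blocks every backdoor path.
Every element of {N1, N5} is needed (dropping N1 leaves P2 open; dropping N5 leaves P1 open), so no proper subset is valid.
Among all size-2 subsets of the eligible variables, only {N1, N5} blocks every backdoor path, so it is the unique smallest valid adjustment set.

{N1, N5}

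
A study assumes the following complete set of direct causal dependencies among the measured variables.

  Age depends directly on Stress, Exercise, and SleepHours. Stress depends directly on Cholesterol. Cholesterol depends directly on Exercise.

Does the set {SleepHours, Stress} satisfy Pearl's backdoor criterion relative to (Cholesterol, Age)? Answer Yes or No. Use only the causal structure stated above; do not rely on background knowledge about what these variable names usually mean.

No

Backdoor paths from Cholesterol to Age (paths whose first edge points into Cholesterol):
  P1: Cholesterol <- Exercise -> Age
Condition 1 (no descendant of Cholesterol in the set): FAILS — Stress is a descendant of Cholesterol.
Condition 2 (every backdoor path blocked by {SleepHours, Stress}):
  P1: open — no interior node is in the conditioning set.
{SleepHours, Stress} does not satisfy the backdoor criterion.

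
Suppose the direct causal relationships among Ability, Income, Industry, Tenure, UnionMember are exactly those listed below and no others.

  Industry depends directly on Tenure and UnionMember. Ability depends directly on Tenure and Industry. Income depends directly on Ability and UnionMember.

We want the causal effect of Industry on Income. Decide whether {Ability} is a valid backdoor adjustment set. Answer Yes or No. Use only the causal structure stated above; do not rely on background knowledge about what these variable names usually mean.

No

Backdoor paths from Industry to Income (paths whose first edge points into Industry):
  P1: Industry <- Tenure -> Ability -> Income
  P2: Industry <- UnionMember -> Income
Condition 1 (no descendant of Industry in the set): FAILS — Ability is a descendant of Industry.
Condition 2 (every backdoor path blocked by {Ability}):
  P1: blocked at chain node Ability ∈ conditioning set.
  P2: open — no interior node is in the conditioning set.
{Ability} does not satisfy the backdoor criterion.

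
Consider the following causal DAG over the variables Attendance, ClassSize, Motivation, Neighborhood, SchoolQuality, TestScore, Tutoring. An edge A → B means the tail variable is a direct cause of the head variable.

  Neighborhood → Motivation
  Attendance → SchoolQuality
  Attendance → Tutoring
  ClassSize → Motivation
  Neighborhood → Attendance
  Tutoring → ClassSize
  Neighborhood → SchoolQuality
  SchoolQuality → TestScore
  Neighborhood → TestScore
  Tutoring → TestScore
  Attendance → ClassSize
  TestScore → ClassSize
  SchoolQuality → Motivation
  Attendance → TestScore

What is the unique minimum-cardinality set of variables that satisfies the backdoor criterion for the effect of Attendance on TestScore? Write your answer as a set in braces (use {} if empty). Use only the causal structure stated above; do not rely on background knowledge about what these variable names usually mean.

Variables eligible for adjustment (non-descendants of Attendance, excluding Attendance and TestScore): {Neighborhood}.
Backdoor paths from Attendance to TestScore:
  P1: Attendance <- Neighborhood -> SchoolQuality -> TestScore
  P2: Attendance <- Neighborhood -> SchoolQuality -> Motivation <- ClassSize <- Tutoring -> TestScore
  P3: Attendance <- Neighborhood -> SchoolQuality -> Motivation <- ClassSize <- TestScore
  P4: Attendance <- Neighborhood -> TestScore
  P5: Attendance <- Neighborhood -> Motivation <- SchoolQuality -> TestScore
  P6: Attendance <- Neighborhood -> Motivation <- ClassSize <- Tutoring -> TestScore
  P7: Attendance <- Neighborhood -> Motivation <- ClassSize <- TestScore
The empty set is not sufficient: P1 (Attendance <- Neighborhood -> SchoolQuality -> TestScore) has no collider blocking it and no conditioned non-collider, so it is open.
Try {Neighborhood}:
  P1: blocked at fork node Neighborhood ∈ conditioning set.
  P2: blocked at fork node Neighborhood ∈ conditioning set.
  P3: blocked at fork node Neighborhood ∈ conditioning set.
  P4: blocked at fork node Neighborhood ∈ conditioning set.
  P5: blocked at fork node Neighborhood ∈ conditioning set.
  P6: blocked at fork node Neighborhood ∈ conditioning set.
  P7: blocked at fork node Neighborhood ∈ conditioning set.
{Neighborhood} contains no descendant of Attendance and blocks every backdoor path.
{Neighborhood} is the unique smallest valid adjustment set.

{Neighborhood}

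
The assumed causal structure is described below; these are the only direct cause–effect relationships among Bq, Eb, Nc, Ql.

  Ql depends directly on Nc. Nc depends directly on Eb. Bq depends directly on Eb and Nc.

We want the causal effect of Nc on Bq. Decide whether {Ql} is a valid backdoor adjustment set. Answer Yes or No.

Backdoor paths from Nc to Bq (paths whose first edge points into Nc):
  P1: Nc <- Eb -> Bq
Condition 1 (no descendant of Nc in the set): FAILS — Ql is a descendant of Nc.
Condition 2 (every backdoor path blocked by {Ql}):
  P1: open — no interior node is in the conditioning set.
{Ql} does not satisfy the backdoor criterion.

No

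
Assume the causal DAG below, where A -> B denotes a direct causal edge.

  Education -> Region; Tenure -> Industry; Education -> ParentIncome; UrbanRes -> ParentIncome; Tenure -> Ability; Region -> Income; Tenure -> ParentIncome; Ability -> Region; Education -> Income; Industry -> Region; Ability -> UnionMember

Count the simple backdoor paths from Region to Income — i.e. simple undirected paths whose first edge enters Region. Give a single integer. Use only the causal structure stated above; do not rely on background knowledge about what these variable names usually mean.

3

A backdoor path from Region to Income is any simple undirected path whose first edge points into Region (i.e. leaves Region via a parent).
Parents of Region: {Ability, Education, Industry}.
Enumerating:
  P1: Region <- Ability <- Tenure -> ParentIncome <- Education -> Income
  P2: Region <- Education -> Income
  P3: Region <- Industry <- Tenure -> ParentIncome <- Education -> Income
That exhausts the simple backdoor paths. Count: 3.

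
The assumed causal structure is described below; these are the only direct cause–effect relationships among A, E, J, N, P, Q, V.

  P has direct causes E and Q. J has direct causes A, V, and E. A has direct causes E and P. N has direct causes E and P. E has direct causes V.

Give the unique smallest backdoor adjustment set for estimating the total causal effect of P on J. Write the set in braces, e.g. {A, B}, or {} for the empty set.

Variables eligible for adjustment (non-descendants of P, excluding P and J): {E, Q, V}.
Backdoor paths from P to J:
  P1: P <- E <- V -> J
  P2: P <- E -> A -> J
  P3: P <- E -> J
The empty set is not sufficient: P1 (P <- E <- V -> J) has no collider blocking it and no conditioned non-collider, so it is open.
Try {E}:
  P1: blocked at chain node E ∈ conditioning set.
  P2: blocked at fork node E ∈ conditioning set.
  P3: blocked at fork node E ∈ conditioning set.
{E} contains no descendant of P and blocks every backdoor path.
No other singleton works — e.g. {Q} leaves P1 open — so {E} is the unique smallest valid adjustment set.

{E}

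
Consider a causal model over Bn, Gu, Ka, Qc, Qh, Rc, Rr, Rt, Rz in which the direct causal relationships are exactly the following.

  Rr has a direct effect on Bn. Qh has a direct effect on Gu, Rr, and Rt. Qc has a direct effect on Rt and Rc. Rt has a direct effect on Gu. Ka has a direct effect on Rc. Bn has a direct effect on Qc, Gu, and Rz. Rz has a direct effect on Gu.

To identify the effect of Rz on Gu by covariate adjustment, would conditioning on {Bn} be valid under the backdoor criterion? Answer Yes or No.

Backdoor paths from Rz to Gu (paths whose first edge points into Rz):
  P1: Rz <- Bn <- Rr <- Qh -> Rt -> Gu
  P2: Rz <- Bn <- Rr <- Qh -> Gu
  P3: Rz <- Bn -> Qc -> Rt <- Qh -> Gu
  P4: Rz <- Bn -> Qc -> Rt -> Gu
  P5: Rz <- Bn -> Gu
Condition 1 (no descendant of Rz in the set): holds — descendants of Rz are {Gu}; none are in {Bn}.
Condition 2 (every backdoor path blocked by {Bn}):
  P1: blocked at chain node Bn ∈ conditioning set.
  P2: blocked at chain node Bn ∈ conditioning set.
  P3: blocked at fork node Bn ∈ conditioning set.
  P4: blocked at fork node Bn ∈ conditioning set.
  P5: blocked at fork node Bn ∈ conditioning set.
{Bn} satisfies the backdoor criterion.

Yes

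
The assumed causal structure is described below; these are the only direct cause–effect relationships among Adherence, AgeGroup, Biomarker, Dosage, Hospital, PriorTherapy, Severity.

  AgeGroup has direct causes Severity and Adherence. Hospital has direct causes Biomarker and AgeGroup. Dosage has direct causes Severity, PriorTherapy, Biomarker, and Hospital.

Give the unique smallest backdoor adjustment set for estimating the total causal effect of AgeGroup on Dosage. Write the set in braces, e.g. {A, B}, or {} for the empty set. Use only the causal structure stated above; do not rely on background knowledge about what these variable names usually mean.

Variables eligible for adjustment (non-descendants of AgeGroup, excluding AgeGroup and Dosage): {Adherence, Biomarker, PriorTherapy, Severity}.
Backdoor paths from AgeGroup to Dosage:
  P1: AgeGroup <- Severity -> Dosage
The empty set is not sufficient: P1 (AgeGroup <- Severity -> Dosage) has no collider blocking it and no conditioned non-collider, so it is open.
Try {Severity}:
  P1: blocked at fork node Severity ∈ conditioning set.
{Severity} contains no descendant of AgeGroup and blocks every backdoor path.
No other singleton works — e.g. {Biomarker} leaves P1 open — so {Severity} is the unique smallest valid adjustment set.

{Severity}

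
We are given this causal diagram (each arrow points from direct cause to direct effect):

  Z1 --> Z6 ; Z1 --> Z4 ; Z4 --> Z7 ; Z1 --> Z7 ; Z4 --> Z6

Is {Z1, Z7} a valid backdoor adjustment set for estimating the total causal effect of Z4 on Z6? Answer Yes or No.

No

Backdoor paths from Z4 to Z6 (paths whose first edge points into Z4):
  P1: Z4 <- Z1 -> Z6
Condition 1 (no descendant of Z4 in the set): FAILS — Z7 is a descendant of Z4.
Condition 2 (every backdoor path blocked by {Z1, Z7}):
  P1: blocked at fork node Z1 ∈ conditioning set.
{Z1, Z7} does not satisfy the backdoor criterion.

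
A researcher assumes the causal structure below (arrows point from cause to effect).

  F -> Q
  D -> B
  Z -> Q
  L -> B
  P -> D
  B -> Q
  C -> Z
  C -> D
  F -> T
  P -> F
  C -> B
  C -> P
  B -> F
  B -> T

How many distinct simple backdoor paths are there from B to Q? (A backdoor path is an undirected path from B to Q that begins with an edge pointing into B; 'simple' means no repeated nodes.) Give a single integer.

A backdoor path from B to Q is any simple undirected path whose first edge points into B (i.e. leaves B via a parent).
Parents of B: {C, D, L}.
Enumerating:
  P1: B <- C -> P -> F -> Q
  P2: B <- C -> D <- P -> F -> Q
  P3: B <- C -> Z -> Q
  P4: B <- D <- C -> P -> F -> Q
  P5: B <- D <- C -> Z -> Q
  P6: B <- D <- P <- C -> Z -> Q
  P7: B <- D <- P -> F -> Q
That exhausts the simple backdoor paths. Count: 7.

7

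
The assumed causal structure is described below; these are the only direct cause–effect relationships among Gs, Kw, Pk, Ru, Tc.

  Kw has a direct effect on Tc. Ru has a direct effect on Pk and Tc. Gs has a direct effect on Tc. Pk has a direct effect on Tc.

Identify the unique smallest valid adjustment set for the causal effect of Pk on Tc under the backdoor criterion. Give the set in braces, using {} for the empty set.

Variables eligible for adjustment (non-descendants of Pk, excluding Pk and Tc): {Gs, Kw, Ru}.
Backdoor paths from Pk to Tc:
  P1: Pk <- Ru -> Tc
The empty set is not sufficient: P1 (Pk <- Ru -> Tc) has no collider blocking it and no conditioned non-collider, so it is open.
Try {Ru}:
  P1: blocked at fork node Ru ∈ conditioning set.
{Ru} contains no descendant of Pk and blocks every backdoor path.
No other singleton works — e.g. {Gs} leaves P1 open — so {Ru} is the unique smallest valid adjustment set.

{Ru}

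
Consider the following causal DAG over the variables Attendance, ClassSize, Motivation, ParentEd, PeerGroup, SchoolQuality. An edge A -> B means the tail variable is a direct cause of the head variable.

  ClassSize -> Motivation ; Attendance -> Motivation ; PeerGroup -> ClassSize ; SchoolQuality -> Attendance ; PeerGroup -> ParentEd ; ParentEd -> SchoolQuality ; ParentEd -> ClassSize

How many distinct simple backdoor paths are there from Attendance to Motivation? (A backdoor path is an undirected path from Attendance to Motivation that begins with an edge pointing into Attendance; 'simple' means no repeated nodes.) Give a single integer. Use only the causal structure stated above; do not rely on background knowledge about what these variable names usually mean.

2

A backdoor path from Attendance to Motivation is any simple undirected path whose first edge points into Attendance (i.e. leaves Attendance via a parent).
Parents of Attendance: {SchoolQuality}.
Enumerating:
  P1: Attendance <- SchoolQuality <- ParentEd <- PeerGroup -> ClassSize -> Motivation
  P2: Attendance <- SchoolQuality <- ParentEd -> ClassSize -> Motivation
That exhausts the simple backdoor paths. Count: 2.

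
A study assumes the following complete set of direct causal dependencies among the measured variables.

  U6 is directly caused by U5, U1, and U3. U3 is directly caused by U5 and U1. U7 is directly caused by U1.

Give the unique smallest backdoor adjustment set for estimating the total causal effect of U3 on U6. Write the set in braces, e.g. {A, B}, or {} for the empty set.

Variables eligible for adjustment (non-descendants of U3, excluding U3 and U6): {U1, U5, U7}.
Backdoor paths from U3 to U6:
  P1: U3 <- U5 -> U6
  P2: U3 <- U1 -> U6
The empty set is not sufficient: P1 (U3 <- U5 -> U6) has no collider blocking it and no conditioned non-collider, so it is open.
Try {U1, U5}:
  P1: blocked at fork node U5 ∈ conditioning set.
  P2: blocked at fork node U1 ∈ conditioning set.
{U1, U5} contains no descendant of U3 and blocks every backdoor path.
Every element of {U1, U5} is needed (dropping U1 leaves P2 open; dropping U5 leaves P1 open), so no proper subset is valid.
Among all size-2 subsets of the eligible variables, only {U1, U5} blocks every backdoor path, so it is the unique smallest valid adjustment set.

{U1, U5}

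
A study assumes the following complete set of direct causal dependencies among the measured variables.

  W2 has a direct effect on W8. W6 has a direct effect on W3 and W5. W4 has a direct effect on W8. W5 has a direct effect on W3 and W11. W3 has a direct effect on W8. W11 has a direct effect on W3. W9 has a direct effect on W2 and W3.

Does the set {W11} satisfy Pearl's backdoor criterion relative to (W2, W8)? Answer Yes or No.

No

Backdoor paths from W2 to W8 (paths whose first edge points into W2):
  P1: W2 <- W9 -> W3 -> W8
Condition 1 (no descendant of W2 in the set): holds — descendants of W2 are {W8}; none are in {W11}.
Condition 2 (every backdoor path blocked by {W11}):
  P1: open — no interior node is in the conditioning set.
{W11} does not satisfy the backdoor criterion.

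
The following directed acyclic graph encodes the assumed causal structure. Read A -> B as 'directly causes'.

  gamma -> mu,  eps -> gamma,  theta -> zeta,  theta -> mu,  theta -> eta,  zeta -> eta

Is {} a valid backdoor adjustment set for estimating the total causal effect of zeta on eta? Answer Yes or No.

No

Backdoor paths from zeta to eta (paths whose first edge points into zeta):
  P1: zeta <- theta -> eta
Condition 1 (no descendant of zeta in the set): holds — descendants of zeta are {eta}; none are in {}.
Condition 2 (every backdoor path blocked by {}):
  P1: open — no interior node is in the conditioning set.
{} does not satisfy the backdoor criterion.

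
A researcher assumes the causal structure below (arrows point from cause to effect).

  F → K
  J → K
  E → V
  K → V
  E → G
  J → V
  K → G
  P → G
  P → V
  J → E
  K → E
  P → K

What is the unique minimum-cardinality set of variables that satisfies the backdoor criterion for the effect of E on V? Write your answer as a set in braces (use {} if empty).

{J, K}

Variables eligible for adjustment (non-descendants of E, excluding E and V): {F, J, K, P}.
Backdoor paths from E to V:
  P1: E <- J -> K <- P -> V
  P2: E <- J -> K -> G <- P -> V
  P3: E <- J -> K -> V
  P4: E <- J -> V
  P5: E <- K <- P -> V
  P6: E <- K <- J -> V
  P7: E <- K -> G <- P -> V
  P8: E <- K -> V
The empty set is not sufficient: P3 (E <- J -> K -> V) has no collider blocking it and no conditioned non-collider, so it is open.
Try {J, K}:
  P1: blocked at fork node J ∈ conditioning set.
  P2: blocked at fork node J ∈ conditioning set.
  P3: blocked at fork node J ∈ conditioning set.
  P4: blocked at fork node J ∈ conditioning set.
  P5: blocked at chain node K ∈ conditioning set.
  P6: blocked at chain node K ∈ conditioning set.
  P7: blocked at fork node K ∈ conditioning set.
  P8: blocked at fork node K ∈ conditioning set.
{J, K} contains no descendant of E and blocks every backdoor path.
Every element of {J, K} is needed (dropping J leaves P1 open; dropping K leaves P5 open), so no proper subset is valid.
Among all size-2 subsets of the eligible variables, only {J, K} blocks every backdoor path, so it is the unique smallest valid adjustment set.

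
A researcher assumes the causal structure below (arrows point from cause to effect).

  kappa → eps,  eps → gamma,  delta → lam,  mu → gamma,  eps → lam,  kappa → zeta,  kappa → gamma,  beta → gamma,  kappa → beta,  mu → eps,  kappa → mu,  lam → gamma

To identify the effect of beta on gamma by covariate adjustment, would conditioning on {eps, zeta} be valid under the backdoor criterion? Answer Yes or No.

No

Backdoor paths from beta to gamma (paths whose first edge points into beta):
  P1: beta <- kappa -> mu -> eps -> lam -> gamma
  P2: beta <- kappa -> mu -> eps -> gamma
  P3: beta <- kappa -> mu -> gamma
  P4: beta <- kappa -> eps <- mu -> gamma
  P5: beta <- kappa -> eps -> lam -> gamma
  P6: beta <- kappa -> eps -> gamma
  P7: beta <- kappa -> gamma
Condition 1 (no descendant of beta in the set): holds — descendants of beta are {gamma}; none are in {eps, zeta}.
Condition 2 (every backdoor path blocked by {eps, zeta}):
  P1: blocked at chain node eps ∈ conditioning set.
  P2: blocked at chain node eps ∈ conditioning set.
  P3: open — no interior node is in the conditioning set.
  P4: open — collider(s) eps are conditioned on (or have a conditioned descendant) and no non-collider on the path is in the set.
  P5: blocked at chain node eps ∈ conditioning set.
  P6: blocked at chain node eps ∈ conditioning set.
  P7: open — no interior node is in the conditioning set.
{eps, zeta} does not satisfy the backdoor criterion.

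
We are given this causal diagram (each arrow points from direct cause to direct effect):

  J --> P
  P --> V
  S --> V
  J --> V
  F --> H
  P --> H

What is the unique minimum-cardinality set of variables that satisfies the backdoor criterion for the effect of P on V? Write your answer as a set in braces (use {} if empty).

Variables eligible for adjustment (non-descendants of P, excluding P and V): {F, J, S}.
Backdoor paths from P to V:
  P1: P <- J -> V
The empty set is not sufficient: P1 (P <- J -> V) has no collider blocking it and no conditioned non-collider, so it is open.
Try {J}:
  P1: blocked at fork node J ∈ conditioning set.
{J} contains no descendant of P and blocks every backdoor path.
No other singleton works — e.g. {F} leaves P1 open — so {J} is the unique smallest valid adjustment set.

{J}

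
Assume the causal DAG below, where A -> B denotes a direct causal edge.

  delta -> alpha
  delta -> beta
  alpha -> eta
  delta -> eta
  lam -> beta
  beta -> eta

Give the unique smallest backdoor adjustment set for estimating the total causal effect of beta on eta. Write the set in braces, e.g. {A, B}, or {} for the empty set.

{delta}

Variables eligible for adjustment (non-descendants of beta, excluding beta and eta): {alpha, delta, lam}.
Backdoor paths from beta to eta:
  P1: beta <- delta -> alpha -> eta
  P2: beta <- delta -> eta
The empty set is not sufficient: P1 (beta <- delta -> alpha -> eta) has no collider blocking it and no conditioned non-collider, so it is open.
Try {delta}:
  P1: blocked at fork node delta ∈ conditioning set.
  P2: blocked at fork node delta ∈ conditioning set.
{delta} contains no descendant of beta and blocks every backdoor path.
No other singleton works — e.g. {lam} leaves P1 open — so {delta} is the unique smallest valid adjustment set.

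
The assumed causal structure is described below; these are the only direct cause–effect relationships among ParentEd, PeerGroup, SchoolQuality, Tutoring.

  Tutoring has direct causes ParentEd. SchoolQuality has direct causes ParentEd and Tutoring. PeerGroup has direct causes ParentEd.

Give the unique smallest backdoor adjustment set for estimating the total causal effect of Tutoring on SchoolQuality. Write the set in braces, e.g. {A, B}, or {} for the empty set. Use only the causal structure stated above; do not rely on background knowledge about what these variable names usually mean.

Variables eligible for adjustment (non-descendants of Tutoring, excluding Tutoring and SchoolQuality): {ParentEd, PeerGroup}.
Backdoor paths from Tutoring to SchoolQuality:
  P1: Tutoring <- ParentEd -> SchoolQuality
The empty set is not sufficient: P1 (Tutoring <- ParentEd -> SchoolQuality) has no collider blocking it and no conditioned non-collider, so it is open.
Try {ParentEd}:
  P1: blocked at fork node ParentEd ∈ conditioning set.
{ParentEd} contains no descendant of Tutoring and blocks every backdoor path.
No other singleton works — e.g. {PeerGroup} leaves P1 open — so {ParentEd} is the unique smallest valid adjustment set.

{ParentEd}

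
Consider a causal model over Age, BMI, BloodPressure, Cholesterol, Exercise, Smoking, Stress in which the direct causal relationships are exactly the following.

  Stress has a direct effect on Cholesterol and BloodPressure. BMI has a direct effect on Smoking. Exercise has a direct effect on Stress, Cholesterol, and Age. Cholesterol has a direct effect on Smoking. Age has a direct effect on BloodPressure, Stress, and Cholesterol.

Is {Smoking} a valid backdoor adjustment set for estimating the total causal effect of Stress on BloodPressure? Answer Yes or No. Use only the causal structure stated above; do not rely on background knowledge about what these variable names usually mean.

Backdoor paths from Stress to BloodPressure (paths whose first edge points into Stress):
  P1: Stress <- Exercise -> Age -> BloodPressure
  P2: Stress <- Exercise -> Cholesterol <- Age -> BloodPressure
  P3: Stress <- Age -> BloodPressure
Condition 1 (no descendant of Stress in the set): FAILS — Smoking is a descendant of Stress.
Condition 2 (every backdoor path blocked by {Smoking}):
  P1: open — no interior node is in the conditioning set.
  P2: open — collider(s) Cholesterol are conditioned on (or have a conditioned descendant) and no non-collider on the path is in the set.
  P3: open — no interior node is in the conditioning set.
{Smoking} does not satisfy the backdoor criterion.

No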